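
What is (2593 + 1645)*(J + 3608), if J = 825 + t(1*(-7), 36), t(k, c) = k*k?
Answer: 18994716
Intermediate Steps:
t(k, c) = k**2
J = 874 (J = 825 + (1*(-7))**2 = 825 + (-7)**2 = 825 + 49 = 874)
(2593 + 1645)*(J + 3608) = (2593 + 1645)*(874 + 3608) = 4238*4482 = 18994716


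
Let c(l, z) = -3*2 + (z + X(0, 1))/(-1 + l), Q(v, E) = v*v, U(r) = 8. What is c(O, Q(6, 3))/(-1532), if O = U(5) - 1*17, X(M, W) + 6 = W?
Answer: 91/15320 ≈ 0.0059399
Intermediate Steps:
Q(v, E) = v²
X(M, W) = -6 + W
O = -9 (O = 8 - 1*17 = 8 - 17 = -9)
c(l, z) = -6 + (-5 + z)/(-1 + l) (c(l, z) = -3*2 + (z + (-6 + 1))/(-1 + l) = -6 + (z - 5)/(-1 + l) = -6 + (-5 + z)/(-1 + l))
c(O, Q(6, 3))/(-1532) = ((1 + 6² - 6*(-9))/(-1 - 9))/(-1532) = ((1 + 36 + 54)/(-10))*(-1/1532) = -⅒*91*(-1/1532) = -91/10*(-1/1532) = 91/15320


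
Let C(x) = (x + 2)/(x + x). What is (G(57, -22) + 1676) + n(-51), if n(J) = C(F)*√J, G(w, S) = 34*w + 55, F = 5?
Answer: 3669 + 7*I*√51/10 ≈ 3669.0 + 4.999*I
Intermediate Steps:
G(w, S) = 55 + 34*w
C(x) = (2 + x)/(2*x) (C(x) = (2 + x)/((2*x)) = (2 + x)*(1/(2*x)) = (2 + x)/(2*x))
n(J) = 7*√J/10 (n(J) = ((½)*(2 + 5)/5)*√J = ((½)*(⅕)*7)*√J = 7*√J/10)
(G(57, -22) + 1676) + n(-51) = ((55 + 34*57) + 1676) + 7*√(-51)/10 = ((55 + 1938) + 1676) + 7*(I*√51)/10 = (1993 + 1676) + 7*I*√51/10 = 3669 + 7*I*√51/10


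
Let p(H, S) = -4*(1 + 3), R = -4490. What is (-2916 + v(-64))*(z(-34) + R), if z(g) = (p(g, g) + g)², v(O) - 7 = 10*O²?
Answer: -75721490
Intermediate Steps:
v(O) = 7 + 10*O²
p(H, S) = -16 (p(H, S) = -4*4 = -16)
z(g) = (-16 + g)²
(-2916 + v(-64))*(z(-34) + R) = (-2916 + (7 + 10*(-64)²))*((-16 - 34)² - 4490) = (-2916 + (7 + 10*4096))*((-50)² - 4490) = (-2916 + (7 + 40960))*(2500 - 4490) = (-2916 + 40967)*(-1990) = 38051*(-1990) = -75721490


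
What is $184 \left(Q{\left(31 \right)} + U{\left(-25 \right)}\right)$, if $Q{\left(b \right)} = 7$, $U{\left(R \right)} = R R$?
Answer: $116288$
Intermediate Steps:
$U{\left(R \right)} = R^{2}$
$184 \left(Q{\left(31 \right)} + U{\left(-25 \right)}\right) = 184 \left(7 + \left(-25\right)^{2}\right) = 184 \left(7 + 625\right) = 184 \cdot 632 = 116288$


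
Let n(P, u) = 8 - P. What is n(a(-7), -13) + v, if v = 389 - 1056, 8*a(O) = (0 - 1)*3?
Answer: -5269/8 ≈ -658.63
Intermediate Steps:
a(O) = -3/8 (a(O) = ((0 - 1)*3)/8 = (-1*3)/8 = (1/8)*(-3) = -3/8)
v = -667
n(a(-7), -13) + v = (8 - 1*(-3/8)) - 667 = (8 + 3/8) - 667 = 67/8 - 667 = -5269/8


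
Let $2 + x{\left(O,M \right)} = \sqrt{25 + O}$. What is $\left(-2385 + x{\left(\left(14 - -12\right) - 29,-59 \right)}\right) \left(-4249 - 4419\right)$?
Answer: $20690516 - 8668 \sqrt{22} \approx 2.065 \cdot 10^{7}$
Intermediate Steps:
$x{\left(O,M \right)} = -2 + \sqrt{25 + O}$
$\left(-2385 + x{\left(\left(14 - -12\right) - 29,-59 \right)}\right) \left(-4249 - 4419\right) = \left(-2385 - \left(2 - \sqrt{25 + \left(\left(14 - -12\right) - 29\right)}\right)\right) \left(-4249 - 4419\right) = \left(-2385 - \left(2 - \sqrt{25 + \left(\left(14 + 12\right) - 29\right)}\right)\right) \left(-8668\right) = \left(-2385 - \left(2 - \sqrt{25 + \left(26 - 29\right)}\right)\right) \left(-8668\right) = \left(-2385 - \left(2 - \sqrt{25 - 3}\right)\right) \left(-8668\right) = \left(-2385 - \left(2 - \sqrt{22}\right)\right) \left(-8668\right) = \left(-2387 + \sqrt{22}\right) \left(-8668\right) = 20690516 - 8668 \sqrt{22}$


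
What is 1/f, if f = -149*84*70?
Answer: -1/876120 ≈ -1.1414e-6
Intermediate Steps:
f = -876120 (f = -12516*70 = -876120)
1/f = 1/(-876120) = -1/876120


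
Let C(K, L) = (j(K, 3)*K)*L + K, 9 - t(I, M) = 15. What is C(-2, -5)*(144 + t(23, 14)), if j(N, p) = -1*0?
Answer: -276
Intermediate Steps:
t(I, M) = -6 (t(I, M) = 9 - 1*15 = 9 - 15 = -6)
j(N, p) = 0
C(K, L) = K (C(K, L) = (0*K)*L + K = 0*L + K = 0 + K = K)
C(-2, -5)*(144 + t(23, 14)) = -2*(144 - 6) = -2*138 = -276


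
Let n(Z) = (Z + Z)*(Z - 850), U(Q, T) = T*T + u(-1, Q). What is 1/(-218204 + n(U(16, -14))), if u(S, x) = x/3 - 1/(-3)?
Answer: -9/4317286 ≈ -2.0846e-6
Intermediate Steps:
u(S, x) = ⅓ + x/3 (u(S, x) = x*(⅓) - 1*(-⅓) = x/3 + ⅓ = ⅓ + x/3)
U(Q, T) = ⅓ + T² + Q/3 (U(Q, T) = T*T + (⅓ + Q/3) = T² + (⅓ + Q/3) = ⅓ + T² + Q/3)
n(Z) = 2*Z*(-850 + Z) (n(Z) = (2*Z)*(-850 + Z) = 2*Z*(-850 + Z))
1/(-218204 + n(U(16, -14))) = 1/(-218204 + 2*(⅓ + (-14)² + (⅓)*16)*(-850 + (⅓ + (-14)² + (⅓)*16))) = 1/(-218204 + 2*(⅓ + 196 + 16/3)*(-850 + (⅓ + 196 + 16/3))) = 1/(-218204 + 2*(605/3)*(-850 + 605/3)) = 1/(-218204 + 2*(605/3)*(-1945/3)) = 1/(-218204 - 2353450/9) = 1/(-4317286/9) = -9/4317286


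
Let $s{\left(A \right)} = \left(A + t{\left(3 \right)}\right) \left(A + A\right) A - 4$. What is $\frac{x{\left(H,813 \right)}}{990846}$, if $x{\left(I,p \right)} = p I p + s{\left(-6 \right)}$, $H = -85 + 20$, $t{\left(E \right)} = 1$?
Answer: $- \frac{42963349}{990846} \approx -43.36$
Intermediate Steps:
$H = -65$
$s{\left(A \right)} = -4 + 2 A^{2} \left(1 + A\right)$ ($s{\left(A \right)} = \left(A + 1\right) \left(A + A\right) A - 4 = \left(1 + A\right) 2 A A - 4 = 2 A \left(1 + A\right) A - 4 = 2 A^{2} \left(1 + A\right) - 4 = -4 + 2 A^{2} \left(1 + A\right)$)
$x{\left(I,p \right)} = -364 + I p^{2}$ ($x{\left(I,p \right)} = p I p + \left(-4 + 2 \left(-6\right)^{2} + 2 \left(-6\right)^{3}\right) = I p p + \left(-4 + 2 \cdot 36 + 2 \left(-216\right)\right) = I p^{2} - 364 = -364 + I p^{2}$)
$\frac{x{\left(H,813 \right)}}{990846} = \frac{-364 - 65 \cdot 813^{2}}{990846} = \left(-364 - 42962985\right) \frac{1}{990846} = \left(-42963349\right) \frac{1}{990846} = - \frac{42963349}{990846}$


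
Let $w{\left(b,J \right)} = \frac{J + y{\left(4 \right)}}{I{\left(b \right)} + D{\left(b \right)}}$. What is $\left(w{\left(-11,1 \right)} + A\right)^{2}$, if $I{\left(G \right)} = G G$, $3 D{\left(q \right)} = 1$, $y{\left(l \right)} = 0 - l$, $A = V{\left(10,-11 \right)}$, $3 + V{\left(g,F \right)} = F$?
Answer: $\frac{26061025}{132496} \approx 196.69$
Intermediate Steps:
$V{\left(g,F \right)} = -3 + F$
$A = -14$ ($A = -3 - 11 = -14$)
$y{\left(l \right)} = - l$
$D{\left(q \right)} = \frac{1}{3}$ ($D{\left(q \right)} = \frac{1}{3} \cdot 1 = \frac{1}{3}$)
$I{\left(G \right)} = G^{2}$
$w{\left(b,J \right)} = \frac{-4 + J}{\frac{1}{3} + b^{2}}$ ($w{\left(b,J \right)} = \frac{J - 4}{b^{2} + \frac{1}{3}} = \frac{J - 4}{\frac{1}{3} + b^{2}} = \frac{-4 + J}{\frac{1}{3} + b^{2}}$)
$\left(w{\left(-11,1 \right)} + A\right)^{2} = \left(\frac{3 \left(-4 + 1\right)}{1 + 3 \left(-11\right)^{2}} - 14\right)^{2} = \left(3 \frac{1}{1 + 3 \cdot 121} \left(-3\right) - 14\right)^{2} = \left(3 \frac{1}{1 + 363} \left(-3\right) - 14\right)^{2} = \left(3 \cdot \frac{1}{364} \left(-3\right) - 14\right)^{2} = \left(- \frac{9}{364} - 14\right)^{2} = \left(- \frac{5105}{364}\right)^{2} = \frac{26061025}{132496}$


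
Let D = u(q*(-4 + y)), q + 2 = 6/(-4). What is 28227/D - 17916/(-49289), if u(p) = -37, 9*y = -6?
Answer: -1390617711/1823693 ≈ -762.53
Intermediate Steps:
y = -⅔ (y = (⅑)*(-6) = -⅔ ≈ -0.66667)
q = -7/2 (q = -2 + 6/(-4) = -2 + 6*(-¼) = -2 - 3/2 = -7/2 ≈ -3.5000)
D = -37
28227/D - 17916/(-49289) = 28227/(-37) - 17916/(-49289) = 28227*(-1/37) - 17916*(-1/49289) = -28227/37 + 17916/49289 = -1390617711/1823693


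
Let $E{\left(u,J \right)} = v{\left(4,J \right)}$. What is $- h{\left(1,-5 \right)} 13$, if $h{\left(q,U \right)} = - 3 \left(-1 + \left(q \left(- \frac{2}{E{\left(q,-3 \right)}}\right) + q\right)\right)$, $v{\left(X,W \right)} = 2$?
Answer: $-39$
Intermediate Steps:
$E{\left(u,J \right)} = 2$
$h{\left(q,U \right)} = 3$ ($h{\left(q,U \right)} = - 3 \left(-1 + \left(q \left(- \frac{2}{2}\right) + q\right)\right) = - 3 \left(-1 + \left(q \left(\left(-2\right) \frac{1}{2}\right) + q\right)\right) = - 3 \left(-1 + \left(q \left(-1\right) + q\right)\right) = - 3 \left(-1 + \left(- q + q\right)\right) = - 3 \left(-1 + 0\right) = \left(-3\right) \left(-1\right) = 3$)
$- h{\left(1,-5 \right)} 13 = \left(-1\right) 3 \cdot 13 = \left(-3\right) 13 = -39$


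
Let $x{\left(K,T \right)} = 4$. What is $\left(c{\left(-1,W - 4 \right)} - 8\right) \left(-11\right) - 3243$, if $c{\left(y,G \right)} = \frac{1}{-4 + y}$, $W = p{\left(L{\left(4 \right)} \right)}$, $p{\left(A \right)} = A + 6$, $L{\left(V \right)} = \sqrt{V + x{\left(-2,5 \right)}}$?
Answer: $- \frac{15764}{5} \approx -3152.8$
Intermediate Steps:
$L{\left(V \right)} = \sqrt{4 + V}$ ($L{\left(V \right)} = \sqrt{V + 4} = \sqrt{4 + V}$)
$p{\left(A \right)} = 6 + A$
$W = 6 + 2 \sqrt{2}$ ($W = 6 + \sqrt{4 + 4} = 6 + \sqrt{8} = 6 + 2 \sqrt{2} \approx 8.8284$)
$\left(c{\left(-1,W - 4 \right)} - 8\right) \left(-11\right) - 3243 = \left(\frac{1}{-4 - 1} - 8\right) \left(-11\right) - 3243 = \left(\frac{1}{-5} - 8\right) \left(-11\right) - 3243 = \left(- \frac{1}{5} - 8\right) \left(-11\right) - 3243 = \left(- \frac{41}{5}\right) \left(-11\right) - 3243 = \frac{451}{5} - 3243 = - \frac{15764}{5}$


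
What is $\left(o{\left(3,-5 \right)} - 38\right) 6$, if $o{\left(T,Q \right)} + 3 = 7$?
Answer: $-204$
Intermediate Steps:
$o{\left(T,Q \right)} = 4$ ($o{\left(T,Q \right)} = -3 + 7 = 4$)
$\left(o{\left(3,-5 \right)} - 38\right) 6 = \left(4 - 38\right) 6 = \left(-34\right) 6 = -204$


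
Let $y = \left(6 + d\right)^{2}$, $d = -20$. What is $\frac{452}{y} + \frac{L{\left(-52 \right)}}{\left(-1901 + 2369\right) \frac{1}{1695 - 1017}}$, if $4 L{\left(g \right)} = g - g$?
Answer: $\frac{113}{49} \approx 2.3061$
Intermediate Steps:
$y = 196$ ($y = \left(6 - 20\right)^{2} = \left(-14\right)^{2} = 196$)
$L{\left(g \right)} = 0$ ($L{\left(g \right)} = \frac{g - g}{4} = \frac{1}{4} \cdot 0 = 0$)
$\frac{452}{y} + \frac{L{\left(-52 \right)}}{\left(-1901 + 2369\right) \frac{1}{1695 - 1017}} = \frac{452}{196} + \frac{0}{\left(-1901 + 2369\right) \frac{1}{1695 - 1017}} = 452 \cdot \frac{1}{196} + \frac{0}{468 \cdot \frac{1}{678}} = \frac{113}{49} + \frac{0}{468 \cdot \frac{1}{678}} = \frac{113}{49} + \frac{0}{\frac{78}{113}} = \frac{113}{49} + 0 \cdot \frac{113}{78} = \frac{113}{49} + 0 = \frac{113}{49}$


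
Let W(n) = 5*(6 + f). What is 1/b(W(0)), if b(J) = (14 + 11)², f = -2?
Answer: 1/625 ≈ 0.0016000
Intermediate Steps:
W(n) = 20 (W(n) = 5*(6 - 2) = 5*4 = 20)
b(J) = 625 (b(J) = 25² = 625)
1/b(W(0)) = 1/625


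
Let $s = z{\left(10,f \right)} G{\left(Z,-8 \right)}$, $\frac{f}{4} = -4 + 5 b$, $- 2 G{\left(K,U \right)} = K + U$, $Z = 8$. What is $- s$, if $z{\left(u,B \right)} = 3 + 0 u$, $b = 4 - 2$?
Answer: $0$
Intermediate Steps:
$b = 2$
$G{\left(K,U \right)} = - \frac{K}{2} - \frac{U}{2}$ ($G{\left(K,U \right)} = - \frac{K + U}{2} = - \frac{K}{2} - \frac{U}{2}$)
$f = 24$ ($f = 4 \left(-4 + 5 \cdot 2\right) = 4 \left(-4 + 10\right) = 4 \cdot 6 = 24$)
$z{\left(u,B \right)} = 3$ ($z{\left(u,B \right)} = 3 + 0 = 3$)
$s = 0$ ($s = 3 \left(\left(- \frac{1}{2}\right) 8 - -4\right) = 3 \left(-4 + 4\right) = 3 \cdot 0 = 0$)
$- s = \left(-1\right) 0 = 0$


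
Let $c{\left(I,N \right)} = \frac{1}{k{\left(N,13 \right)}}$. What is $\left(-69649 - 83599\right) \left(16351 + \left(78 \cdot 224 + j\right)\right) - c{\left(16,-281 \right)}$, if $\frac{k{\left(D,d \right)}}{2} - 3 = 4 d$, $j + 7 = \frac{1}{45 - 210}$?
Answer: $- \frac{155467003177}{30} \approx -5.1822 \cdot 10^{9}$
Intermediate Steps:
$j = - \frac{1156}{165}$ ($j = -7 + \frac{1}{45 - 210} = -7 + \frac{1}{-165} = -7 - \frac{1}{165} = - \frac{1156}{165} \approx -7.0061$)
$k{\left(D,d \right)} = 6 + 8 d$ ($k{\left(D,d \right)} = 6 + 2 \cdot 4 d = 6 + 8 d$)
$c{\left(I,N \right)} = \frac{1}{110}$ ($c{\left(I,N \right)} = \frac{1}{6 + 8 \cdot 13} = \frac{1}{6 + 104} = \frac{1}{110}$)
$\left(-69649 - 83599\right) \left(16351 + \left(78 \cdot 224 + j\right)\right) - c{\left(16,-281 \right)} = \left(-69649 - 83599\right) \left(16351 + \left(78 \cdot 224 - \frac{1156}{165}\right)\right) - \frac{1}{110} = - 153248 \left(16351 + \left(17472 - \frac{1156}{165}\right)\right) - \frac{1}{110} = - 153248 \left(16351 + \frac{2881724}{165}\right) - \frac{1}{110} = \left(-153248\right) \frac{5579639}{165} - \frac{1}{110} = - \frac{855068517472}{165} - \frac{1}{110} = - \frac{155467003177}{30}$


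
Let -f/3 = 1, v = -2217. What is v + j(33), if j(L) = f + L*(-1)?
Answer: -2253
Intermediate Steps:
f = -3 (f = -3*1 = -3)
j(L) = -3 - L (j(L) = -3 + L*(-1) = -3 - L)
v + j(33) = -2217 + (-3 - 1*33) = -2217 + (-3 - 33) = -2217 - 36 = -2253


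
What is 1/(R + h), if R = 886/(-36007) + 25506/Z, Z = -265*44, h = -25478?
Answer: -209920810/5348826759831 ≈ -3.9246e-5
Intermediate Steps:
Z = -11660
R = -464362651/209920810 (R = 886/(-36007) + 25506/(-11660) = 886*(-1/36007) + 25506*(-1/11660) = -886/36007 - 12753/5830 = -464362651/209920810 ≈ -2.2121)
1/(R + h) = 1/(-464362651/209920810 - 25478) = 1/(-5348826759831/209920810) = -209920810/5348826759831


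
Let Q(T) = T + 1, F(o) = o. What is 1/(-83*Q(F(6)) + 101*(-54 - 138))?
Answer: -1/19973 ≈ -5.0068e-5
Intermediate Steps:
Q(T) = 1 + T
1/(-83*Q(F(6)) + 101*(-54 - 138)) = 1/(-83*(1 + 6) + 101*(-54 - 138)) = 1/(-83*7 + 101*(-192)) = 1/(-581 - 19392) = 1/(-19973) = -1/19973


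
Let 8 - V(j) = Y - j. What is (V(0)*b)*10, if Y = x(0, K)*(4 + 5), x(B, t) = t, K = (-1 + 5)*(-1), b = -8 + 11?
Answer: 1320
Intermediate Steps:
b = 3
K = -4 (K = 4*(-1) = -4)
Y = -36 (Y = -4*(4 + 5) = -4*9 = -36)
V(j) = 44 + j (V(j) = 8 - (-36 - j) = 8 + (36 + j) = 44 + j)
(V(0)*b)*10 = ((44 + 0)*3)*10 = (44*3)*10 = 132*10 = 1320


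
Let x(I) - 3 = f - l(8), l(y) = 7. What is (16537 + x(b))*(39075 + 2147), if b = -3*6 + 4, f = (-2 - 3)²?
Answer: 682553876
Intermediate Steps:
f = 25 (f = (-5)² = 25)
b = -14 (b = -18 + 4 = -14)
x(I) = 21 (x(I) = 3 + (25 - 1*7) = 3 + (25 - 7) = 3 + 18 = 21)
(16537 + x(b))*(39075 + 2147) = (16537 + 21)*(39075 + 2147) = 16558*41222 = 682553876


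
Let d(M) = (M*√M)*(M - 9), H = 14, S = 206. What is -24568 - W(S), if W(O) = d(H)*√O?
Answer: -24568 - 140*√721 ≈ -28327.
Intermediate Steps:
d(M) = M^(3/2)*(-9 + M)
W(O) = 70*√14*√O (W(O) = (14^(3/2)*(-9 + 14))*√O = ((14*√14)*5)*√O = (70*√14)*√O = 70*√14*√O)
-24568 - W(S) = -24568 - 70*√14*√206 = -24568 - 140*√721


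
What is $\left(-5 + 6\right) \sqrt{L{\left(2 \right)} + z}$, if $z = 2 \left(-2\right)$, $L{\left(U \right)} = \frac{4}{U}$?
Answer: $i \sqrt{2} \approx 1.4142 i$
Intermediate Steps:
$z = -4$
$\left(-5 + 6\right) \sqrt{L{\left(2 \right)} + z} = \left(-5 + 6\right) \sqrt{\frac{4}{2} - 4} = 1 \sqrt{4 \cdot \frac{1}{2} - 4} = 1 \sqrt{2 - 4} = 1 \sqrt{-2} = 1 i \sqrt{2} = i \sqrt{2}$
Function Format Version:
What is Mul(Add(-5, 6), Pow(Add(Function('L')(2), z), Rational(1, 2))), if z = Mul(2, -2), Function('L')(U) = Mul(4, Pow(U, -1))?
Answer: Mul(I, Pow(2, Rational(1, 2))) ≈ Mul(1.4142, I)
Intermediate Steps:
z = -4
Mul(Add(-5, 6), Pow(Add(Function('L')(2), z), Rational(1, 2))) = Mul(Add(-5, 6), Pow(Add(Mul(4, Pow(2, -1)), -4), Rational(1, 2))) = Mul(1, Pow(Add(Mul(4, Rational(1, 2)), -4), Rational(1, 2))) = Mul(1, Pow(Add(2, -4), Rational(1, 2))) = Mul(1, Pow(-2, Rational(1, 2))) = Mul(1, Mul(I, Pow(2, Rational(1, 2)))) = Mul(I, Pow(2, Rational(1, 2)))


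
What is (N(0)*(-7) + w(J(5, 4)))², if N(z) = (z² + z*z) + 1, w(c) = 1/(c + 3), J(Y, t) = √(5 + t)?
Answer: 1681/36 ≈ 46.694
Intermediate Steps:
w(c) = 1/(3 + c)
N(z) = 1 + 2*z² (N(z) = (z² + z²) + 1 = 2*z² + 1 = 1 + 2*z²)
(N(0)*(-7) + w(J(5, 4)))² = ((1 + 2*0²)*(-7) + 1/(3 + √(5 + 4)))² = ((1 + 2*0)*(-7) + 1/(3 + √9))² = ((1 + 0)*(-7) + 1/(3 + 3))² = (1*(-7) + 1/6)² = (-7 + ⅙)² = (-41/6)² = 1681/36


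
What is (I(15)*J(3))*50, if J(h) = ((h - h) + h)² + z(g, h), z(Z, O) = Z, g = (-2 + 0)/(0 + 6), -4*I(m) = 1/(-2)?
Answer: 325/6 ≈ 54.167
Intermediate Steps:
I(m) = ⅛ (I(m) = -1/(4*(-2)) = -(-1)/(4*2) = -¼*(-½) = ⅛)
g = -⅓ (g = -2/6 = -2*⅙ = -⅓ ≈ -0.33333)
J(h) = -⅓ + h² (J(h) = ((h - h) + h)² - ⅓ = (0 + h)² - ⅓ = h² - ⅓ = -⅓ + h²)
(I(15)*J(3))*50 = ((-⅓ + 3²)/8)*50 = ((-⅓ + 9)/8)*50 = ((⅛)*(26/3))*50 = (13/12)*50 = 325/6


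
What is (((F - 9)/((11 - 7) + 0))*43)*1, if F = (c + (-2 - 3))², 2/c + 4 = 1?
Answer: 2236/9 ≈ 248.44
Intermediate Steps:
c = -⅔ (c = 2/(-4 + 1) = 2/(-3) = 2*(-⅓) = -⅔ ≈ -0.66667)
F = 289/9 (F = (-⅔ + (-2 - 3))² = (-⅔ - 5)² = (-17/3)² = 289/9 ≈ 32.111)
(((F - 9)/((11 - 7) + 0))*43)*1 = (((289/9 - 9)/((11 - 7) + 0))*43)*1 = ((208/(9*(4 + 0)))*43)*1 = (((208/9)/4)*43)*1 = (((208/9)*(¼))*43)*1 = ((52/9)*43)*1 = (2236/9)*1 = 2236/9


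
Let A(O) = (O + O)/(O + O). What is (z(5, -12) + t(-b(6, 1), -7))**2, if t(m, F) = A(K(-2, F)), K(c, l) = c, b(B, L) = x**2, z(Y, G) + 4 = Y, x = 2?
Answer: 4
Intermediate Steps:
z(Y, G) = -4 + Y
b(B, L) = 4 (b(B, L) = 2**2 = 4)
A(O) = 1 (A(O) = (2*O)/((2*O)) = (2*O)*(1/(2*O)) = 1)
t(m, F) = 1
(z(5, -12) + t(-b(6, 1), -7))**2 = ((-4 + 5) + 1)**2 = (1 + 1)**2 = 2**2 = 4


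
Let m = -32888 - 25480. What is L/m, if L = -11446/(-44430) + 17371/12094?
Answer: -455110727/15681626081280 ≈ -2.9022e-5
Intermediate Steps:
L = 455110727/268668210 (L = -11446*(-1/44430) + 17371*(1/12094) = 5723/22215 + 17371/12094 = 455110727/268668210 ≈ 1.6940)
m = -58368
L/m = (455110727/268668210)/(-58368) = (455110727/268668210)*(-1/58368) = -455110727/15681626081280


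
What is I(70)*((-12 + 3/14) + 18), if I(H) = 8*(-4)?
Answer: -1392/7 ≈ -198.86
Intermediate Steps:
I(H) = -32
I(70)*((-12 + 3/14) + 18) = -32*((-12 + 3/14) + 18) = -32*(-165/14 + 18) = -32*87/14 = -1392/7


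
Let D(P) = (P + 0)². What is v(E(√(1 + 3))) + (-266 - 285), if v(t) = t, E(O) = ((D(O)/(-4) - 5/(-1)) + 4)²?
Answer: -487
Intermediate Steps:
D(P) = P²
E(O) = (9 - O²/4)² (E(O) = ((O²/(-4) - 5/(-1)) + 4)² = ((O²*(-¼) - 5*(-1)) + 4)² = ((-O²/4 + 5) + 4)² = ((5 - O²/4) + 4)² = (9 - O²/4)²)
v(E(√(1 + 3))) + (-266 - 285) = (-36 + (√(1 + 3))²)²/16 + (-266 - 285) = (-36 + (√4)²)²/16 - 551 = (-36 + 2²)²/16 - 551 = (-36 + 4)²/16 - 551 = (1/16)*(-32)² - 551 = (1/16)*1024 - 551 = 64 - 551 = -487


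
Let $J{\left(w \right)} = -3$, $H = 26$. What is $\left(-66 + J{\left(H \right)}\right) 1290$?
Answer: $-89010$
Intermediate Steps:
$\left(-66 + J{\left(H \right)}\right) 1290 = \left(-66 - 3\right) 1290 = \left(-69\right) 1290 = -89010$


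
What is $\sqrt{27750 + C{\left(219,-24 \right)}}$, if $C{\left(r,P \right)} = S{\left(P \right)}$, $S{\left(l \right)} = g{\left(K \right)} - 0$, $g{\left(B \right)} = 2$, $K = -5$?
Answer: $2 \sqrt{6938} \approx 166.59$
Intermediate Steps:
$S{\left(l \right)} = 2$ ($S{\left(l \right)} = 2 - 0 = 2 + 0 = 2$)
$C{\left(r,P \right)} = 2$
$\sqrt{27750 + C{\left(219,-24 \right)}} = \sqrt{27750 + 2} = \sqrt{27752} = 2 \sqrt{6938}$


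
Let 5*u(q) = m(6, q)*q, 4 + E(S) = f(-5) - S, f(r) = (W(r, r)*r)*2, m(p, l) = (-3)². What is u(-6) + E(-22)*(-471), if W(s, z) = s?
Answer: -160194/5 ≈ -32039.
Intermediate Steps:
m(p, l) = 9
f(r) = 2*r² (f(r) = (r*r)*2 = r²*2 = 2*r²)
E(S) = 46 - S (E(S) = -4 + (2*(-5)² - S) = -4 + (2*25 - S) = -4 + (50 - S) = 46 - S)
u(q) = 9*q/5 (u(q) = (9*q)/5 = 9*q/5)
u(-6) + E(-22)*(-471) = (9/5)*(-6) + (46 - 1*(-22))*(-471) = -54/5 + (46 + 22)*(-471) = -54/5 + 68*(-471) = -54/5 - 32028 = -160194/5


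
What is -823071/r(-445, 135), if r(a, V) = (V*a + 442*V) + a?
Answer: 823071/850 ≈ 968.32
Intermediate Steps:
r(a, V) = a + 442*V + V*a (r(a, V) = (442*V + V*a) + a = a + 442*V + V*a)
-823071/r(-445, 135) = -823071/(-445 + 442*135 + 135*(-445)) = -823071/(-445 + 59670 - 60075) = -823071/(-850) = -823071*(-1/850) = 823071/850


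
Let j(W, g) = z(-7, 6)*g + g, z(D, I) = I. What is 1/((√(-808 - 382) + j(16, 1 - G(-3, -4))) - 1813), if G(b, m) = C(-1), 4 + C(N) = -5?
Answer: -249/434177 - I*√1190/3039239 ≈ -0.0005735 - 1.135e-5*I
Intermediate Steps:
C(N) = -9 (C(N) = -4 - 5 = -9)
G(b, m) = -9
j(W, g) = 7*g (j(W, g) = 6*g + g = 7*g)
1/((√(-808 - 382) + j(16, 1 - G(-3, -4))) - 1813) = 1/((√(-808 - 382) + 7*(1 - 1*(-9))) - 1813) = 1/((√(-1190) + 7*(1 + 9)) - 1813) = 1/((I*√1190 + 7*10) - 1813) = 1/((I*√1190 + 70) - 1813) = 1/((70 + I*√1190) - 1813) = 1/(-1743 + I*√1190)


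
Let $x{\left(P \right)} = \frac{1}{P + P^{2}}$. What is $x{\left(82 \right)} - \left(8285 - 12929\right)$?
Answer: $\frac{31607065}{6806} \approx 4644.0$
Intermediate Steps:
$x{\left(82 \right)} - \left(8285 - 12929\right) = \frac{1}{82 \left(1 + 82\right)} - \left(8285 - 12929\right) = \frac{1}{82 \cdot 83} - -4644 = \frac{1}{82} \cdot \frac{1}{83} + 4644 = \frac{1}{6806} + 4644 = \frac{31607065}{6806}$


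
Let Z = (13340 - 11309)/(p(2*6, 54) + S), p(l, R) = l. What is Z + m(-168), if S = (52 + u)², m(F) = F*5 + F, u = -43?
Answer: -30571/31 ≈ -986.16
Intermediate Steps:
m(F) = 6*F (m(F) = 5*F + F = 6*F)
S = 81 (S = (52 - 43)² = 9² = 81)
Z = 677/31 (Z = (13340 - 11309)/(2*6 + 81) = 2031/(12 + 81) = 2031/93 = 2031*(1/93) = 677/31 ≈ 21.839)
Z + m(-168) = 677/31 + 6*(-168) = 677/31 - 1008 = -30571/31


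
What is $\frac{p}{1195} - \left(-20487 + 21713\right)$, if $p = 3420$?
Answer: $- \frac{292330}{239} \approx -1223.1$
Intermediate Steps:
$\frac{p}{1195} - \left(-20487 + 21713\right) = \frac{3420}{1195} - \left(-20487 + 21713\right) = 3420 \cdot \frac{1}{1195} - 1226 = \frac{684}{239} - 1226 = - \frac{292330}{239}$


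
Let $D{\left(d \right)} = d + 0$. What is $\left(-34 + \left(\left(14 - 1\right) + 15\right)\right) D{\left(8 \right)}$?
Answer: $-48$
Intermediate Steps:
$D{\left(d \right)} = d$
$\left(-34 + \left(\left(14 - 1\right) + 15\right)\right) D{\left(8 \right)} = \left(-34 + \left(\left(14 - 1\right) + 15\right)\right) 8 = \left(-34 + \left(13 + 15\right)\right) 8 = \left(-34 + 28\right) 8 = \left(-6\right) 8 = -48$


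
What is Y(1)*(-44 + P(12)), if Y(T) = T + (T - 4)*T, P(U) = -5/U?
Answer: 533/6 ≈ 88.833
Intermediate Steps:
Y(T) = T + T*(-4 + T) (Y(T) = T + (-4 + T)*T = T + T*(-4 + T))
Y(1)*(-44 + P(12)) = (1*(-3 + 1))*(-44 - 5/12) = (1*(-2))*(-44 - 5*1/12) = -2*(-44 - 5/12) = -2*(-533/12) = 533/6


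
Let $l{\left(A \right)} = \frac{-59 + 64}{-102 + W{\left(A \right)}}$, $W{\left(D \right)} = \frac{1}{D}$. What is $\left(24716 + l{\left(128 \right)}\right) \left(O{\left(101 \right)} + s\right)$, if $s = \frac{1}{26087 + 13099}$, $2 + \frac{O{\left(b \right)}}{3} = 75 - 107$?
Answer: $- \frac{14329884471606}{5684147} \approx -2.521 \cdot 10^{6}$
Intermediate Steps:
$O{\left(b \right)} = -102$ ($O{\left(b \right)} = -6 + 3 \left(75 - 107\right) = -6 + 3 \left(-32\right) = -6 - 96 = -102$)
$s = \frac{1}{39186} \approx 2.5519 \cdot 10^{-5}$
$l{\left(A \right)} = \frac{5}{-102 + \frac{1}{A}}$ ($l{\left(A \right)} = \frac{-59 + 64}{-102 + \frac{1}{A}} = \frac{5}{-102 + \frac{1}{A}}$)
$\left(24716 + l{\left(128 \right)}\right) \left(O{\left(101 \right)} + s\right) = \left(24716 - \frac{640}{-1 + 102 \cdot 128}\right) \left(-102 + \frac{1}{39186}\right) = \left(24716 - \frac{640}{-1 + 13056}\right) \left(- \frac{3996971}{39186}\right) = \left(24716 - \frac{640}{13055}\right) \left(- \frac{3996971}{39186}\right) = \left(24716 - 640 \cdot \frac{1}{13055}\right) \left(- \frac{3996971}{39186}\right) = \left(24716 - \frac{128}{2611}\right) \left(- \frac{3996971}{39186}\right) = \frac{64533348}{2611} \left(- \frac{3996971}{39186}\right) = - \frac{14329884471606}{5684147}$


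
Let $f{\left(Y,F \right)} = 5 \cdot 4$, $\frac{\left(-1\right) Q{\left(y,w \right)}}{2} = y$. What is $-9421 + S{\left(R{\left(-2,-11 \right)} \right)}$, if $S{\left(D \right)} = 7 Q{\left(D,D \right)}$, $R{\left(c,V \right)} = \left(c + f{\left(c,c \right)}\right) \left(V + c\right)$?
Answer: $-6145$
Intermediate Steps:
$Q{\left(y,w \right)} = - 2 y$
$f{\left(Y,F \right)} = 20$
$R{\left(c,V \right)} = \left(20 + c\right) \left(V + c\right)$ ($R{\left(c,V \right)} = \left(c + 20\right) \left(V + c\right) = \left(20 + c\right) \left(V + c\right)$)
$S{\left(D \right)} = - 14 D$ ($S{\left(D \right)} = 7 \left(- 2 D\right) = - 14 D$)
$-9421 + S{\left(R{\left(-2,-11 \right)} \right)} = -9421 - 14 \left(\left(-2\right)^{2} + 20 \left(-11\right) + 20 \left(-2\right) - -22\right) = -9421 - 14 \left(4 - 220 - 40 + 22\right) = -9421 - -3276 = -9421 + 3276 = -6145$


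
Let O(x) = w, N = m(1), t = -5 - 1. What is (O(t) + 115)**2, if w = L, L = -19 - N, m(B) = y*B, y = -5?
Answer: 10201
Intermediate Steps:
t = -6
m(B) = -5*B
N = -5 (N = -5*1 = -5)
L = -14 (L = -19 - 1*(-5) = -19 + 5 = -14)
w = -14
O(x) = -14
(O(t) + 115)**2 = (-14 + 115)**2 = 101**2 = 10201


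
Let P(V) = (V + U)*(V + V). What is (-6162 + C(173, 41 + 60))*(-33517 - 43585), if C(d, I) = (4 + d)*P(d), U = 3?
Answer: -830575897860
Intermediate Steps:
P(V) = 2*V*(3 + V) (P(V) = (V + 3)*(V + V) = (3 + V)*(2*V) = 2*V*(3 + V))
C(d, I) = 2*d*(3 + d)*(4 + d) (C(d, I) = (4 + d)*(2*d*(3 + d)) = 2*d*(3 + d)*(4 + d))
(-6162 + C(173, 41 + 60))*(-33517 - 43585) = (-6162 + 2*173*(3 + 173)*(4 + 173))*(-33517 - 43585) = (-6162 + 2*173*176*177)*(-77102) = (-6162 + 10778592)*(-77102) = 10772430*(-77102) = -830575897860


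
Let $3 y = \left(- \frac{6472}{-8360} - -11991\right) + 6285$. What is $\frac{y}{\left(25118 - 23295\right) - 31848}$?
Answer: $- \frac{19099229}{94128375} \approx -0.20291$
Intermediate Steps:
$y = \frac{19099229}{3135}$ ($y = \frac{\left(- \frac{6472}{-8360} - -11991\right) + 6285}{3} = \frac{\left(\left(-6472\right) \left(- \frac{1}{8360}\right) + 11991\right) + 6285}{3} = \frac{\left(\frac{809}{1045} + 11991\right) + 6285}{3} = \frac{\frac{12531404}{1045} + 6285}{3} = \frac{1}{3} \cdot \frac{19099229}{1045} = \frac{19099229}{3135} \approx 6092.3$)
$\frac{y}{\left(25118 - 23295\right) - 31848} = \frac{19099229}{3135 \left(\left(25118 - 23295\right) - 31848\right)} = \frac{19099229}{3135 \left(1823 - 31848\right)} = \frac{19099229}{3135 \left(-30025\right)} = \frac{19099229}{3135} \left(- \frac{1}{30025}\right) = - \frac{19099229}{94128375}$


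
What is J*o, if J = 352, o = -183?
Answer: -64416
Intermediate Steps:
J*o = 352*(-183) = -64416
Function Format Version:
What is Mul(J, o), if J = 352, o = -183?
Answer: -64416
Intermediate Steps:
Mul(J, o) = Mul(352, -183) = -64416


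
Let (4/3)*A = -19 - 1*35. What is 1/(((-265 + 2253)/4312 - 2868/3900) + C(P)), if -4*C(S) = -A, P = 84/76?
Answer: -200200/2081949 ≈ -0.096160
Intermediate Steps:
P = 21/19 (P = 84*(1/76) = 21/19 ≈ 1.1053)
A = -81/2 (A = 3*(-19 - 1*35)/4 = 3*(-19 - 35)/4 = (¾)*(-54) = -81/2 ≈ -40.500)
C(S) = -81/8 (C(S) = -(-1)*(-81)/(4*2) = -¼*81/2 = -81/8)
1/(((-265 + 2253)/4312 - 2868/3900) + C(P)) = 1/(((-265 + 2253)/4312 - 2868/3900) - 81/8) = 1/((1988*(1/4312) - 2868*1/3900) - 81/8) = 1/((71/154 - 239/325) - 81/8) = 1/(-13731/50050 - 81/8) = 1/(-2081949/200200) = -200200/2081949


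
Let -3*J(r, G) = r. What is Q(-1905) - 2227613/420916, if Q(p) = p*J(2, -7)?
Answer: 532335707/420916 ≈ 1264.7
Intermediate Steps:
J(r, G) = -r/3
Q(p) = -2*p/3 (Q(p) = p*(-⅓*2) = p*(-⅔) = -2*p/3)
Q(-1905) - 2227613/420916 = -⅔*(-1905) - 2227613/420916 = 1270 - 2227613*1/420916 = 1270 - 2227613/420916 = 532335707/420916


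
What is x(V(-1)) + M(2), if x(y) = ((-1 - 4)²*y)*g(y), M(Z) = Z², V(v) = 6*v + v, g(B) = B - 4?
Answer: 1929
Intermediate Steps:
g(B) = -4 + B
V(v) = 7*v
x(y) = 25*y*(-4 + y) (x(y) = ((-1 - 4)²*y)*(-4 + y) = ((-5)²*y)*(-4 + y) = (25*y)*(-4 + y) = 25*y*(-4 + y))
x(V(-1)) + M(2) = 25*(7*(-1))*(-4 + 7*(-1)) + 2² = 25*(-7)*(-4 - 7) + 4 = 25*(-7)*(-11) + 4 = 1925 + 4 = 1929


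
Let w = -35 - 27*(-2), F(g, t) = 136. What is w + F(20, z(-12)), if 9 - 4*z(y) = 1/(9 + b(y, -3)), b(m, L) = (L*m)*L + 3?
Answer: 155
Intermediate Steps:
b(m, L) = 3 + m*L² (b(m, L) = m*L² + 3 = 3 + m*L²)
z(y) = 9/4 - 1/(4*(12 + 9*y)) (z(y) = 9/4 - 1/(4*(9 + (3 + y*(-3)²))) = 9/4 - 1/(4*(9 + (3 + y*9))) = 9/4 - 1/(4*(9 + (3 + 9*y))) = 9/4 - 1/(4*(12 + 9*y)))
w = 19 (w = -35 + 54 = 19)
w + F(20, z(-12)) = 19 + 136 = 155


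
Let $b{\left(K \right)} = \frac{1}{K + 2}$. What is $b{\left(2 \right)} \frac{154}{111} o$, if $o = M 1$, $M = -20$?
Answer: $- \frac{770}{111} \approx -6.9369$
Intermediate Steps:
$o = -20$ ($o = \left(-20\right) 1 = -20$)
$b{\left(K \right)} = \frac{1}{2 + K}$
$b{\left(2 \right)} \frac{154}{111} o = \frac{154 \cdot \frac{1}{111}}{2 + 2} \left(-20\right) = \frac{154 \cdot \frac{1}{111}}{4} \left(-20\right) = \frac{1}{4} \cdot \frac{154}{111} \left(-20\right) = \frac{77}{222} \left(-20\right) = - \frac{770}{111}$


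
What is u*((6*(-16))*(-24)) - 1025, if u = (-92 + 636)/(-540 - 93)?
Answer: -634067/211 ≈ -3005.1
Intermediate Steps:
u = -544/633 (u = 544/(-633) = 544*(-1/633) = -544/633 ≈ -0.85940)
u*((6*(-16))*(-24)) - 1025 = -544*6*(-16)*(-24)/633 - 1025 = -(-17408)*(-24)/211 - 1025 = -544/633*2304 - 1025 = -417792/211 - 1025 = -634067/211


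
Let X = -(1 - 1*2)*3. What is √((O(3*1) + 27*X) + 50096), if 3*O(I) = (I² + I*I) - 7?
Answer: √451626/3 ≈ 224.01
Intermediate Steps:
O(I) = -7/3 + 2*I²/3 (O(I) = ((I² + I*I) - 7)/3 = ((I² + I²) - 7)/3 = (2*I² - 7)/3 = (-7 + 2*I²)/3 = -7/3 + 2*I²/3)
X = 3 (X = -(1 - 2)*3 = -1*(-1)*3 = 1*3 = 3)
√((O(3*1) + 27*X) + 50096) = √(((-7/3 + 2*(3*1)²/3) + 27*3) + 50096) = √(((-7/3 + (⅔)*3²) + 81) + 50096) = √(((-7/3 + (⅔)*9) + 81) + 50096) = √(((-7/3 + 6) + 81) + 50096) = √((11/3 + 81) + 50096) = √(254/3 + 50096) = √(150542/3) = √451626/3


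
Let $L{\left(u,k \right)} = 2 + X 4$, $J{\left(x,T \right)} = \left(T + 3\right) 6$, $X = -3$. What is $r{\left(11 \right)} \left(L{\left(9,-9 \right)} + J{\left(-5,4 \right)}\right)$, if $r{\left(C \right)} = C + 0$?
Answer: $352$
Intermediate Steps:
$J{\left(x,T \right)} = 18 + 6 T$ ($J{\left(x,T \right)} = \left(3 + T\right) 6 = 18 + 6 T$)
$r{\left(C \right)} = C$
$L{\left(u,k \right)} = -10$ ($L{\left(u,k \right)} = 2 - 12 = -10$)
$r{\left(11 \right)} \left(L{\left(9,-9 \right)} + J{\left(-5,4 \right)}\right) = 11 \left(-10 + \left(18 + 6 \cdot 4\right)\right) = 11 \left(-10 + \left(18 + 24\right)\right) = 11 \left(-10 + 42\right) = 11 \cdot 32 = 352$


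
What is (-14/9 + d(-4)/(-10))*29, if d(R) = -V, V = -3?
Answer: -4843/90 ≈ -53.811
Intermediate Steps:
d(R) = 3 (d(R) = -1*(-3) = 3)
(-14/9 + d(-4)/(-10))*29 = (-14/9 + 3/(-10))*29 = (-14*⅑ + 3*(-⅒))*29 = (-14/9 - 3/10)*29 = -167/90*29 = -4843/90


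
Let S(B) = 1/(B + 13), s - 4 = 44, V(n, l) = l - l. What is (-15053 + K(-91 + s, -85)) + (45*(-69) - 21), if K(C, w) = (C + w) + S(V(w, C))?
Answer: -237990/13 ≈ -18307.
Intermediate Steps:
V(n, l) = 0
s = 48 (s = 4 + 44 = 48)
S(B) = 1/(13 + B)
K(C, w) = 1/13 + C + w (K(C, w) = (C + w) + 1/(13 + 0) = (C + w) + 1/13 = 1/13 + C + w)
(-15053 + K(-91 + s, -85)) + (45*(-69) - 21) = (-15053 + (1/13 + (-91 + 48) - 85)) + (45*(-69) - 21) = (-15053 + (1/13 - 43 - 85)) + (-3105 - 21) = (-15053 - 1663/13) - 3126 = -197352/13 - 3126 = -237990/13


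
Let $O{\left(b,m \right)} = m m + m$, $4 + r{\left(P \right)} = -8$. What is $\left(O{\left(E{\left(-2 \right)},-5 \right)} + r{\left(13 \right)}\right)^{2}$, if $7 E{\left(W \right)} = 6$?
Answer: $64$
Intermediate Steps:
$r{\left(P \right)} = -12$ ($r{\left(P \right)} = -4 - 8 = -12$)
$E{\left(W \right)} = \frac{6}{7}$ ($E{\left(W \right)} = \frac{1}{7} \cdot 6 = \frac{6}{7}$)
$O{\left(b,m \right)} = m + m^{2}$ ($O{\left(b,m \right)} = m^{2} + m = m + m^{2}$)
$\left(O{\left(E{\left(-2 \right)},-5 \right)} + r{\left(13 \right)}\right)^{2} = \left(- 5 \left(1 - 5\right) - 12\right)^{2} = \left(\left(-5\right) \left(-4\right) - 12\right)^{2} = \left(20 - 12\right)^{2} = 8^{2} = 64$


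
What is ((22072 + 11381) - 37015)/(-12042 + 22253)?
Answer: -3562/10211 ≈ -0.34884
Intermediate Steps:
((22072 + 11381) - 37015)/(-12042 + 22253) = (33453 - 37015)/10211 = -3562*1/10211 = -3562/10211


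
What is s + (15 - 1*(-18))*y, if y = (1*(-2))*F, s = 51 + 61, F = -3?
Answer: 310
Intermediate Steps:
s = 112
y = 6 (y = (1*(-2))*(-3) = -2*(-3) = 6)
s + (15 - 1*(-18))*y = 112 + (15 - 1*(-18))*6 = 112 + (15 + 18)*6 = 112 + 33*6 = 112 + 198 = 310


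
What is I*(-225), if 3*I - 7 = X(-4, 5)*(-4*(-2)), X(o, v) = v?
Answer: -3525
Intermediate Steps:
I = 47/3 (I = 7/3 + (5*(-4*(-2)))/3 = 7/3 + (5*8)/3 = 7/3 + (1/3)*40 = 7/3 + 40/3 = 47/3 ≈ 15.667)
I*(-225) = (47/3)*(-225) = -3525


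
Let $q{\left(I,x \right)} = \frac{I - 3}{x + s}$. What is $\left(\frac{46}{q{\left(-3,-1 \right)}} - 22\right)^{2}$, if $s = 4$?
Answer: $2025$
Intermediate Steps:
$q{\left(I,x \right)} = \frac{-3 + I}{4 + x}$ ($q{\left(I,x \right)} = \frac{I - 3}{x + 4} = \frac{-3 + I}{4 + x}$)
$\left(\frac{46}{q{\left(-3,-1 \right)}} - 22\right)^{2} = \left(\frac{46}{\frac{1}{4 - 1} \left(-3 - 3\right)} - 22\right)^{2} = \left(\frac{46}{\frac{1}{3} \left(-6\right)} - 22\right)^{2} = \left(\frac{46}{-2} - 22\right)^{2} = \left(46 \left(- \frac{1}{2}\right) - 22\right)^{2} = \left(-23 - 22\right)^{2} = \left(-45\right)^{2} = 2025$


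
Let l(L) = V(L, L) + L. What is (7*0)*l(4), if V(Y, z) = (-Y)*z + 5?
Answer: 0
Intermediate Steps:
V(Y, z) = 5 - Y*z (V(Y, z) = -Y*z + 5 = 5 - Y*z)
l(L) = 5 + L - L**2 (l(L) = (5 - L*L) + L = (5 - L**2) + L = 5 + L - L**2)
(7*0)*l(4) = (7*0)*(5 + 4 - 1*4**2) = 0*(5 + 4 - 1*16) = 0*(5 + 4 - 16) = 0*(-7) = 0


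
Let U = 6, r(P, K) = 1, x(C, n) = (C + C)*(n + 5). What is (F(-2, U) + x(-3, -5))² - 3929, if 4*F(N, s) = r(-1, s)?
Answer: -62863/16 ≈ -3928.9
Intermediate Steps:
x(C, n) = 2*C*(5 + n) (x(C, n) = (2*C)*(5 + n) = 2*C*(5 + n))
F(N, s) = ¼ (F(N, s) = (¼)*1 = ¼)
(F(-2, U) + x(-3, -5))² - 3929 = (¼ + 2*(-3)*(5 - 5))² - 3929 = (¼ + 2*(-3)*0)² - 3929 = (¼ + 0)² - 3929 = (¼)² - 3929 = 1/16 - 3929 = -62863/16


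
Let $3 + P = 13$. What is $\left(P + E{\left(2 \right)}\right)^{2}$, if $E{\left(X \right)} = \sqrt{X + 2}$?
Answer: $144$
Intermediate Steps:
$E{\left(X \right)} = \sqrt{2 + X}$
$P = 10$ ($P = -3 + 13 = 10$)
$\left(P + E{\left(2 \right)}\right)^{2} = \left(10 + \sqrt{2 + 2}\right)^{2} = \left(10 + \sqrt{4}\right)^{2} = \left(10 + 2\right)^{2} = 12^{2} = 144$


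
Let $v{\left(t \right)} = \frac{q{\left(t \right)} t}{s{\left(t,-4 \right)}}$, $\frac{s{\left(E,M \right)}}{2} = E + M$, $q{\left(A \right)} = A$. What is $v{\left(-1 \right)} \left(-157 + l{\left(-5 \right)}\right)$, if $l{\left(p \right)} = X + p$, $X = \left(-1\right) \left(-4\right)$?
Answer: $\frac{79}{5} \approx 15.8$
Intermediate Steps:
$X = 4$
$s{\left(E,M \right)} = 2 E + 2 M$ ($s{\left(E,M \right)} = 2 \left(E + M\right) = 2 E + 2 M$)
$v{\left(t \right)} = \frac{t^{2}}{-8 + 2 t}$ ($v{\left(t \right)} = \frac{t t}{2 t + 2 \left(-4\right)} = \frac{t^{2}}{2 t - 8} = \frac{t^{2}}{-8 + 2 t}$)
$l{\left(p \right)} = 4 + p$
$v{\left(-1 \right)} \left(-157 + l{\left(-5 \right)}\right) = \frac{\left(-1\right)^{2}}{2 \left(-4 - 1\right)} \left(-157 + \left(4 - 5\right)\right) = \frac{1}{2} \cdot 1 \frac{1}{-5} \left(-157 - 1\right) = \frac{1}{2} \cdot 1 \left(- \frac{1}{5}\right) \left(-158\right) = \left(- \frac{1}{10}\right) \left(-158\right) = \frac{79}{5}$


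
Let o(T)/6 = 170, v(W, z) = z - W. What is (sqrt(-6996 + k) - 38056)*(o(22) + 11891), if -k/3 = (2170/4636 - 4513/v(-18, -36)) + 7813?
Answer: -491341016 + 12911*I*sqrt(377055132297)/3477 ≈ -4.9134e+8 + 2.2801e+6*I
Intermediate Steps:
o(T) = 1020 (o(T) = 6*170 = 1020)
k = -84117569/3477 (k = -3*((2170/4636 - 4513/(-36 - 1*(-18))) + 7813) = -3*((2170*(1/4636) - 4513/(-36 + 18)) + 7813) = -3*((1085/2318 - 4513/(-18)) + 7813) = -3*((1085/2318 - 4513*(-1/18)) + 7813) = -3*((1085/2318 + 4513/18) + 7813) = -3*(2620166/10431 + 7813) = -3*84117569/10431 = -84117569/3477 ≈ -24193.)
(sqrt(-6996 + k) - 38056)*(o(22) + 11891) = (sqrt(-6996 - 84117569/3477) - 38056)*(1020 + 11891) = (sqrt(-108442661/3477) - 38056)*12911 = (I*sqrt(377055132297)/3477 - 38056)*12911 = (-38056 + I*sqrt(377055132297)/3477)*12911 = -491341016 + 12911*I*sqrt(377055132297)/3477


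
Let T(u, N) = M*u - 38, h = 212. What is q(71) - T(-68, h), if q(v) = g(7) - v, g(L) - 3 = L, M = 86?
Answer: 5825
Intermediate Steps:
g(L) = 3 + L
T(u, N) = -38 + 86*u (T(u, N) = 86*u - 38 = -38 + 86*u)
q(v) = 10 - v (q(v) = (3 + 7) - v = 10 - v)
q(71) - T(-68, h) = (10 - 1*71) - (-38 + 86*(-68)) = (10 - 71) - (-38 - 5848) = -61 - 1*(-5886) = -61 + 5886 = 5825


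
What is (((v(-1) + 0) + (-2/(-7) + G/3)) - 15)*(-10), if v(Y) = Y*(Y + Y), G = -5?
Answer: 3020/21 ≈ 143.81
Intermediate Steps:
v(Y) = 2*Y**2 (v(Y) = Y*(2*Y) = 2*Y**2)
(((v(-1) + 0) + (-2/(-7) + G/3)) - 15)*(-10) = (((2*(-1)**2 + 0) + (-2/(-7) - 5/3)) - 15)*(-10) = (((2*1 + 0) + (-2*(-1/7) - 5*1/3)) - 15)*(-10) = (((2 + 0) + (2/7 - 5/3)) - 15)*(-10) = ((2 - 29/21) - 15)*(-10) = (13/21 - 15)*(-10) = -302/21*(-10) = 3020/21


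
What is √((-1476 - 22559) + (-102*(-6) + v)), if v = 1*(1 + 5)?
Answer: I*√23417 ≈ 153.03*I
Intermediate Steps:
v = 6 (v = 1*6 = 6)
√((-1476 - 22559) + (-102*(-6) + v)) = √((-1476 - 22559) + (-102*(-6) + 6)) = √(-24035 + (612 + 6)) = √(-24035 + 618) = √(-23417) = I*√23417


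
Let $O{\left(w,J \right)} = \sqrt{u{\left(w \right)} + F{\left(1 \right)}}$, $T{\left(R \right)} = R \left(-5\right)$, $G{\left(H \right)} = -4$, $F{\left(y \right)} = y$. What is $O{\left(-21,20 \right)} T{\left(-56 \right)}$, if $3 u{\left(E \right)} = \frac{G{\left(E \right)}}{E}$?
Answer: $\frac{40 \sqrt{469}}{3} \approx 288.75$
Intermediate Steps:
$T{\left(R \right)} = - 5 R$
$u{\left(E \right)} = - \frac{4}{3 E}$ ($u{\left(E \right)} = \frac{\left(-4\right) \frac{1}{E}}{3} = - \frac{4}{3 E}$)
$O{\left(w,J \right)} = \sqrt{1 - \frac{4}{3 w}}$ ($O{\left(w,J \right)} = \sqrt{- \frac{4}{3 w} + 1} = \sqrt{1 - \frac{4}{3 w}}$)
$O{\left(-21,20 \right)} T{\left(-56 \right)} = \frac{\sqrt{9 - \frac{12}{-21}}}{3} \left(\left(-5\right) \left(-56\right)\right) = \frac{\sqrt{9 - - \frac{4}{7}}}{3} \cdot 280 = \frac{\sqrt{9 + \frac{4}{7}}}{3} \cdot 280 = \frac{\sqrt{\frac{67}{7}}}{3} \cdot 280 = \frac{\frac{1}{7} \sqrt{469}}{3} \cdot 280 = \frac{\sqrt{469}}{21} \cdot 280 = \frac{40 \sqrt{469}}{3}$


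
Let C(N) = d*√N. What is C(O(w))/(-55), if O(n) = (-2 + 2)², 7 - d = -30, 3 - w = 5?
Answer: 0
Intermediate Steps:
w = -2 (w = 3 - 1*5 = 3 - 5 = -2)
d = 37 (d = 7 - 1*(-30) = 7 + 30 = 37)
O(n) = 0 (O(n) = 0² = 0)
C(N) = 37*√N
C(O(w))/(-55) = (37*√0)/(-55) = (37*0)*(-1/55) = 0*(-1/55) = 0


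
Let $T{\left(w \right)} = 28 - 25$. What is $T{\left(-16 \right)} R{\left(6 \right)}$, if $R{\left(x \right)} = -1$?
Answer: $-3$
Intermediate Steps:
$T{\left(w \right)} = 3$ ($T{\left(w \right)} = 28 - 25 = 3$)
$T{\left(-16 \right)} R{\left(6 \right)} = 3 \left(-1\right) = -3$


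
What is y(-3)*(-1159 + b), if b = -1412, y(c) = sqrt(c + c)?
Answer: -2571*I*sqrt(6) ≈ -6297.6*I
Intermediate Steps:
y(c) = sqrt(2)*sqrt(c) (y(c) = sqrt(2*c) = sqrt(2)*sqrt(c))
y(-3)*(-1159 + b) = (sqrt(2)*sqrt(-3))*(-1159 - 1412) = (sqrt(2)*(I*sqrt(3)))*(-2571) = (I*sqrt(6))*(-2571) = -2571*I*sqrt(6)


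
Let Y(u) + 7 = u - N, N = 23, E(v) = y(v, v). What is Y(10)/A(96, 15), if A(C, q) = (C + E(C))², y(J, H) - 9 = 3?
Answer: -5/2916 ≈ -0.0017147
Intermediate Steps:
y(J, H) = 12 (y(J, H) = 9 + 3 = 12)
E(v) = 12
Y(u) = -30 + u (Y(u) = -7 + (u - 1*23) = -7 + (u - 23) = -7 + (-23 + u) = -30 + u)
A(C, q) = (12 + C)² (A(C, q) = (C + 12)² = (12 + C)²)
Y(10)/A(96, 15) = (-30 + 10)/((12 + 96)²) = -20/(108²) = -20/11664 = -20*1/11664 = -5/2916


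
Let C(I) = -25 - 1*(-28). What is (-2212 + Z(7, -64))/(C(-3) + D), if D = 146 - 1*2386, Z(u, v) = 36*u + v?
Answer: 2024/2237 ≈ 0.90478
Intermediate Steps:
Z(u, v) = v + 36*u
C(I) = 3 (C(I) = -25 + 28 = 3)
D = -2240 (D = 146 - 2386 = -2240)
(-2212 + Z(7, -64))/(C(-3) + D) = (-2212 + (-64 + 36*7))/(3 - 2240) = (-2212 + (-64 + 252))/(-2237) = (-2212 + 188)*(-1/2237) = -2024*(-1/2237) = 2024/2237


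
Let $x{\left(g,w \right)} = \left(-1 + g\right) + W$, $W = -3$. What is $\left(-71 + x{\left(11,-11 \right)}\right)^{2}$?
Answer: $4096$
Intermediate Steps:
$x{\left(g,w \right)} = -4 + g$ ($x{\left(g,w \right)} = \left(-1 + g\right) - 3 = -4 + g$)
$\left(-71 + x{\left(11,-11 \right)}\right)^{2} = \left(-71 + \left(-4 + 11\right)\right)^{2} = \left(-71 + 7\right)^{2} = \left(-64\right)^{2} = 4096$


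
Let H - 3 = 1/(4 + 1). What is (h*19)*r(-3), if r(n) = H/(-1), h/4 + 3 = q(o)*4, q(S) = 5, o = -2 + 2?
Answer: -20672/5 ≈ -4134.4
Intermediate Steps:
o = 0
h = 68 (h = -12 + 4*(5*4) = -12 + 4*20 = -12 + 80 = 68)
H = 16/5 (H = 3 + 1/(4 + 1) = 3 + 1/5 = 16/5 ≈ 3.2000)
r(n) = -16/5 (r(n) = (16/5)/(-1) = (16/5)*(-1) = -16/5)
(h*19)*r(-3) = (68*19)*(-16/5) = 1292*(-16/5) = -20672/5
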